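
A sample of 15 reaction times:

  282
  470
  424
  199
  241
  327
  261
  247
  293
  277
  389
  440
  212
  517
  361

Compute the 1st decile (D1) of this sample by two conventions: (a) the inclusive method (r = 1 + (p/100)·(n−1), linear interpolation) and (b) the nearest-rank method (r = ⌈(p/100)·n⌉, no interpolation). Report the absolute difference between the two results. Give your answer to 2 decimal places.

11.60

Sorted: 199, 212, 241, 247, 261, 277, 282, 293, 327, 361, 389, 424, 440, 470, 517.
n = 15.
(a) r = 2.4; between ranks 2 (212) and 3 (241): 223.6.
(b) the nearest-rank method: rank 2 → 212.
|223.6 − 212| = 11.6.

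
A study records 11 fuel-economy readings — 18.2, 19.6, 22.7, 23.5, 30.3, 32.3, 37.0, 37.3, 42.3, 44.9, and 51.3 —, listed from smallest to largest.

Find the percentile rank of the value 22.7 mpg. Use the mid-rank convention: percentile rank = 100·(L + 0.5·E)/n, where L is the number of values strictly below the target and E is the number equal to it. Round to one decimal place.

22.7

Count below 22.7: L = 2; count equal: E = 1; n = 11.
Percentile rank = 100·(2 + 0.5·1)/11 = 100·2.5/11 = 22.73.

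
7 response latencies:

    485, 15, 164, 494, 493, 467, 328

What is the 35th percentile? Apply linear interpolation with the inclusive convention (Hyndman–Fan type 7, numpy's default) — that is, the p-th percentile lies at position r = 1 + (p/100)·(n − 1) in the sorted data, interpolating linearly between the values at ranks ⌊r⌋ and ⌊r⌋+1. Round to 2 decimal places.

Sorted: 15, 164, 328, 467, 485, 493, 494.
n = 7.
r = 1 + (35/100)·(7 − 1) = 1 + 2.1 = 3.1.
Rank 3 is 328 and rank 4 is 467.
Interpolate: 328 + 0.1·(467 − 328) = 328 + 0.1·139 = 341.9.

341.90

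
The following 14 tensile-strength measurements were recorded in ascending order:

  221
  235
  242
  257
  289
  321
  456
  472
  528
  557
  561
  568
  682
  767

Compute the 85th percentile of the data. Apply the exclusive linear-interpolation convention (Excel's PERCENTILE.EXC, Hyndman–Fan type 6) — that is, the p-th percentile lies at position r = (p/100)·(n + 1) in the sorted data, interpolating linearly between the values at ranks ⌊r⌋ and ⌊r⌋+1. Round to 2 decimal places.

653.50

n = 14.
r = (85/100)·(14 + 1) = 12.75.
Rank 12 is 568 and rank 13 is 682.
Interpolate: 568 + 0.75·(682 − 568) = 568 + 0.75·114 = 653.5.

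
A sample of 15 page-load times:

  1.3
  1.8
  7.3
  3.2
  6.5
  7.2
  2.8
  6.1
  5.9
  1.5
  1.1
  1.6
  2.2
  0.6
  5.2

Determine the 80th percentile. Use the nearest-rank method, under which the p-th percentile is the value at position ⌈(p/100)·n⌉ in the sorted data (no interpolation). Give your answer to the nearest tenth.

6.1

Sorted: 0.6, 1.1, 1.3, 1.5, 1.6, 1.8, 2.2, 2.8, 3.2, 5.2, 5.9, 6.1, 6.5, 7.2, 7.3.
n = 15.
Position = ⌈80/100 · 15⌉ = ⌈12⌉ = 12.
The value at rank 12 is 6.1.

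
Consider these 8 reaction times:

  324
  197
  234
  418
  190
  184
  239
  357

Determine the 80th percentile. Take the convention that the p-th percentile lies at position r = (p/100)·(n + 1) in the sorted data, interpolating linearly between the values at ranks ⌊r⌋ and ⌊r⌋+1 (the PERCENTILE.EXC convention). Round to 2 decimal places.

Sorted: 184, 190, 197, 234, 239, 324, 357, 418.
n = 8.
r = (80/100)·(8 + 1) = 7.2.
Rank 7 is 357 and rank 8 is 418.
Interpolate: 357 + 0.2·(418 − 357) = 357 + 0.2·61 = 369.2.

369.20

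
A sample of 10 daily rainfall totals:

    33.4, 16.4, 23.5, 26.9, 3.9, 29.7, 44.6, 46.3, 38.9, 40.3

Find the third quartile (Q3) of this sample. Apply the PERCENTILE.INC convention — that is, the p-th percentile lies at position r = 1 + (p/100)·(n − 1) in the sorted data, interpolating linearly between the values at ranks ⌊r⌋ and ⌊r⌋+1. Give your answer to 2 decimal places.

Sorted: 3.9, 16.4, 23.5, 26.9, 29.7, 33.4, 38.9, 40.3, 44.6, 46.3.
n = 10.
r = 1 + (75/100)·(10 − 1) = 1 + 6.75 = 7.75.
Rank 7 is 38.9 and rank 8 is 40.3.
Interpolate: 38.9 + 0.75·(40.3 − 38.9) = 38.9 + 0.75·1.4 = 39.95.

39.95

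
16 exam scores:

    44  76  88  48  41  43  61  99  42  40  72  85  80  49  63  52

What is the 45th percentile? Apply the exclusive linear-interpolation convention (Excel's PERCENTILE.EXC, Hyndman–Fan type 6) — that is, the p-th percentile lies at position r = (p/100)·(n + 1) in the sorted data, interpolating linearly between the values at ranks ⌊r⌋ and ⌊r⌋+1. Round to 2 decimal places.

50.95

Sorted: 40, 41, 42, 43, 44, 48, 49, 52, 61, 63, 72, 76, 80, 85, 88, 99.
n = 16.
r = (45/100)·(16 + 1) = 7.65.
Rank 7 is 49 and rank 8 is 52.
Interpolate: 49 + 0.65·(52 − 49) = 49 + 0.65·3 = 50.95.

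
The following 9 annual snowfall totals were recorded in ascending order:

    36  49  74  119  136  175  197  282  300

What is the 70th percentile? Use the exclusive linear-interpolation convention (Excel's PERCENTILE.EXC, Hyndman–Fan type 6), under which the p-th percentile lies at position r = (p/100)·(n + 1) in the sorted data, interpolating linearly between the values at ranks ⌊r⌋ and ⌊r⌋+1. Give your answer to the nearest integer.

n = 9.
r = (70/100)·(9 + 1) = 7.
r is an integer, so P70 is the value at rank 7: 197.

197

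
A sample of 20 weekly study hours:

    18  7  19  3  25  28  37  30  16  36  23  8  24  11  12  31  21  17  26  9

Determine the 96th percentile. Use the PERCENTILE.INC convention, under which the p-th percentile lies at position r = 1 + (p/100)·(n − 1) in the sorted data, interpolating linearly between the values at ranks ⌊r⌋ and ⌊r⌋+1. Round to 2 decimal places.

36.24

Sorted: 3, 7, 8, 9, 11, 12, 16, 17, 18, 19, 21, 23, 24, 25, 26, 28, 30, 31, 36, 37.
n = 20.
r = 1 + (96/100)·(20 − 1) = 1 + 18.24 = 19.24.
Rank 19 is 36 and rank 20 is 37.
Interpolate: 36 + 0.24·(37 − 36) = 36 + 0.24·1 = 36.24.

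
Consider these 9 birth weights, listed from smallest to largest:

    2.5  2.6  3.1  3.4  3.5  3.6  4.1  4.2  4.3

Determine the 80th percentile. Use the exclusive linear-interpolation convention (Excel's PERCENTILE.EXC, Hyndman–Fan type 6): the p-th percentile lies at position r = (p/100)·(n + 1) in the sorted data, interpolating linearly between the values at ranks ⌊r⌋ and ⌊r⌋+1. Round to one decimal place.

4.2

n = 9.
r = (80/100)·(9 + 1) = 8.
r is an integer, so P80 is the value at rank 8: 4.2.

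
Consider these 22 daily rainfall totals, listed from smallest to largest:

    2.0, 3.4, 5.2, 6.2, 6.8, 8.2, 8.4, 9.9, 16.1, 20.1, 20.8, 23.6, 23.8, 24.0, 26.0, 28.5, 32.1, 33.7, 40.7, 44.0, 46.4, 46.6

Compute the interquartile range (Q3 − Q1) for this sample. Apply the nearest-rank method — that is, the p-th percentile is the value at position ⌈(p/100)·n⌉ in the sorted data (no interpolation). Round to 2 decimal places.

23.90

n = 22.
P25: rank ⌈25/100·22⌉ = 6 → 8.2.
P75: rank ⌈75/100·22⌉ = 17 → 32.1.
Difference: 32.1 − 8.2 = 23.9.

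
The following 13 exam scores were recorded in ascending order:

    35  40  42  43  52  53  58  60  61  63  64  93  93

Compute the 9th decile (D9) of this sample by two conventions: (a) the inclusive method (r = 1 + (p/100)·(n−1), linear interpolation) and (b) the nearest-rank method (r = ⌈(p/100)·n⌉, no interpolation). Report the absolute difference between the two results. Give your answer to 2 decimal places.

5.80

n = 13.
(a) r = 11.8; between ranks 11 (64) and 12 (93): 87.2.
(b) the nearest-rank method: rank 12 → 93.
|87.2 − 93| = 5.8.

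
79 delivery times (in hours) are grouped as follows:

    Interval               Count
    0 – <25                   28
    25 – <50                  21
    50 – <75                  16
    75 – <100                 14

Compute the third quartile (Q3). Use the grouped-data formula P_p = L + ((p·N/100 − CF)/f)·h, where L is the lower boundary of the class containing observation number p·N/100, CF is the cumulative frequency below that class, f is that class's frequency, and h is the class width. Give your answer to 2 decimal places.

N = 79; target position k = 75/100 · 79 = 59.25.
Cumulative frequencies: 28, 49, 65, 79.
Observation 59.25 falls in the class 50 – <75.
L = 50, CF = 49, f = 16, h = 25.
P75 = 50 + ((59.25 − 49)/16)·25 = 50 + 16.0156 = 66.0156.

66.02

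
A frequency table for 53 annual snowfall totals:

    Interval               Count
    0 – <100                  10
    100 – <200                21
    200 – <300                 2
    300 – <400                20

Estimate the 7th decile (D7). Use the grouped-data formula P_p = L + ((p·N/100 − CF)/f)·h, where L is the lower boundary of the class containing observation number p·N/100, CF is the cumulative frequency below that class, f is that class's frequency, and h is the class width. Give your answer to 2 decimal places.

N = 53; target position k = 70/100 · 53 = 37.1.
Cumulative frequencies: 10, 31, 33, 53.
Observation 37.1 falls in the class 300 – <400.
L = 300, CF = 33, f = 20, h = 100.
P70 = 300 + ((37.1 − 33)/20)·100 = 300 + 20.5 = 320.5.

320.50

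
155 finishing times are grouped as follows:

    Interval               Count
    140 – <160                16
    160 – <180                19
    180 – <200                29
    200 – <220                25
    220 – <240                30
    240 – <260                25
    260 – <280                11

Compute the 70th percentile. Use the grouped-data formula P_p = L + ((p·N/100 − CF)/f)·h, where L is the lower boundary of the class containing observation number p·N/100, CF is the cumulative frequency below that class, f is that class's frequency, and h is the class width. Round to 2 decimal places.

N = 155; target position k = 70/100 · 155 = 108.5.
Cumulative frequencies: 16, 35, 64, 89, 119, 144, 155.
Observation 108.5 falls in the class 220 – <240.
L = 220, CF = 89, f = 30, h = 20.
P70 = 220 + ((108.5 − 89)/30)·20 = 220 + 13 = 233.

233.00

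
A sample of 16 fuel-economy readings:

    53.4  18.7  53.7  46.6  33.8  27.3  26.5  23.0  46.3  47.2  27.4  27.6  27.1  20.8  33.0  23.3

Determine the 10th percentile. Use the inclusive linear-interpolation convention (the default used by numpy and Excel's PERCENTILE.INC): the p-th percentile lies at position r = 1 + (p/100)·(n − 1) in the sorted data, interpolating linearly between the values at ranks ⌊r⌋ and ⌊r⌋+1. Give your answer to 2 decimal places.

21.90

Sorted: 18.7, 20.8, 23.0, 23.3, 26.5, 27.1, 27.3, 27.4, 27.6, 33.0, 33.8, 46.3, 46.6, 47.2, 53.4, 53.7.
n = 16.
r = 1 + (10/100)·(16 − 1) = 1 + 1.5 = 2.5.
Rank 2 is 20.8 and rank 3 is 23.0.
Interpolate: 20.8 + 0.5·(23.0 − 20.8) = 20.8 + 0.5·2.2 = 21.9.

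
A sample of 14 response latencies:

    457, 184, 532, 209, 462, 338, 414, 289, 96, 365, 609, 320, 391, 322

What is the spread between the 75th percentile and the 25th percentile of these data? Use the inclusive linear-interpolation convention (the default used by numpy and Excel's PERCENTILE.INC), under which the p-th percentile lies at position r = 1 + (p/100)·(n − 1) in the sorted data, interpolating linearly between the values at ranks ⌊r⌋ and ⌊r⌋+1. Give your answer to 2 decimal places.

149.50

Sorted: 96, 184, 209, 289, 320, 322, 338, 365, 391, 414, 457, 462, 532, 609.
n = 14.
P25: r = 4.25; ranks 4–5 are 289, 320; interpolating gives 296.75.
P75: r = 10.75; ranks 10–11 are 414, 457; interpolating gives 446.25.
Difference: 446.25 − 296.75 = 149.5.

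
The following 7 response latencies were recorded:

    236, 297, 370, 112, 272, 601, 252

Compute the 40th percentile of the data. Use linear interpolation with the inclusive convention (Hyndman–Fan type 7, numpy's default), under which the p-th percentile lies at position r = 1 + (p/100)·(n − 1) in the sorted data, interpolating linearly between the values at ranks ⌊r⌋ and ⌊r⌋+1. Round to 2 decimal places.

260.00

Sorted: 112, 236, 252, 272, 297, 370, 601.
n = 7.
r = 1 + (40/100)·(7 − 1) = 1 + 2.4 = 3.4.
Rank 3 is 252 and rank 4 is 272.
Interpolate: 252 + 0.4·(272 − 252) = 252 + 0.4·20 = 260.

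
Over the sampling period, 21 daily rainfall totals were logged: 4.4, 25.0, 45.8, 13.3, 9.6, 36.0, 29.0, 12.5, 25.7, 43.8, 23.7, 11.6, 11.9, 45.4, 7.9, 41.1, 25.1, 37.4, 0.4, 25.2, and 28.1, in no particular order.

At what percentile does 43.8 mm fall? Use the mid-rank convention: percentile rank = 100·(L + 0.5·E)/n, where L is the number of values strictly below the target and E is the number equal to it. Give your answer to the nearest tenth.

Sorted: 0.4, 4.4, 7.9, 9.6, 11.6, 11.9, 12.5, 13.3, 23.7, 25.0, 25.1, 25.2, 25.7, 28.1, 29.0, 36.0, 37.4, 41.1, 43.8, 45.4, 45.8.
Count below 43.8: L = 18; count equal: E = 1; n = 21.
Percentile rank = 100·(18 + 0.5·1)/21 = 100·18.5/21 = 88.1.

88.1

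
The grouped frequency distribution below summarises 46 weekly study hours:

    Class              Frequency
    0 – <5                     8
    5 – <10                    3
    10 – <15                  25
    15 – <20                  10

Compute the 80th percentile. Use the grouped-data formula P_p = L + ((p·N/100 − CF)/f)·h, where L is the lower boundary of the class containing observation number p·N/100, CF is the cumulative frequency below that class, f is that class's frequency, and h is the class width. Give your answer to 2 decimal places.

15.40

N = 46; target position k = 80/100 · 46 = 36.8.
Cumulative frequencies: 8, 11, 36, 46.
Observation 36.8 falls in the class 15 – <20.
L = 15, CF = 36, f = 10, h = 5.
P80 = 15 + ((36.8 − 36)/10)·5 = 15 + 0.4 = 15.4.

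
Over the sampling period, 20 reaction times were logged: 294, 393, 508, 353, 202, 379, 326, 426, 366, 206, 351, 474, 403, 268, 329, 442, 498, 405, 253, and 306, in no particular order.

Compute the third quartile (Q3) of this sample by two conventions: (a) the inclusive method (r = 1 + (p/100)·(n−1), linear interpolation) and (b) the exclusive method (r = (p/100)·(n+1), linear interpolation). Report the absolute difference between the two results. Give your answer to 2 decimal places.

10.50

Sorted: 202, 206, 253, 268, 294, 306, 326, 329, 351, 353, 366, 379, 393, 403, 405, 426, 442, 474, 498, 508.
n = 20.
(a) r = 15.25; between ranks 15 (405) and 16 (426): 410.25.
(b) r = 15.75; between ranks 15 (405) and 16 (426): 420.75.
|410.25 − 420.75| = 10.5.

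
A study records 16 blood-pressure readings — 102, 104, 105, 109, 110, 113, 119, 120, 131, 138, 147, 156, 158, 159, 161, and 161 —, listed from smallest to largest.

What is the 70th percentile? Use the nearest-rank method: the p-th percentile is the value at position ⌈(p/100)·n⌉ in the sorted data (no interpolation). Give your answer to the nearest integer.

156

n = 16.
Position = ⌈70/100 · 16⌉ = ⌈11.2⌉ = 12.
The value at rank 12 is 156.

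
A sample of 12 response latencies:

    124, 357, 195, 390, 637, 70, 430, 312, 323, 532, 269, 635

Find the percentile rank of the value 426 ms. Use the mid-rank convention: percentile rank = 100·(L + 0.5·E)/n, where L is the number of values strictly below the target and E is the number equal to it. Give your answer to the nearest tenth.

66.7

Sorted: 70, 124, 195, 269, 312, 323, 357, 390, 430, 532, 635, 637.
Count below 426: L = 8; count equal: E = 0; n = 12.
Percentile rank = 100·(8 + 0.5·0)/12 = 100·8/12 = 66.67.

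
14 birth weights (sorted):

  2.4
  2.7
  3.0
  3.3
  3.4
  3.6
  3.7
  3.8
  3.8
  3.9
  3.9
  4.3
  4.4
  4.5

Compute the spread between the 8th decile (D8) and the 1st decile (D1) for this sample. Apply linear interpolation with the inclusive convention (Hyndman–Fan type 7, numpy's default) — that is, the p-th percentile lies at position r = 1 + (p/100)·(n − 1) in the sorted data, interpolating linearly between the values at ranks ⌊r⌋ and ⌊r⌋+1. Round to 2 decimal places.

n = 14.
P10: r = 2.3; ranks 2–3 are 2.7, 3.0; interpolating gives 2.79.
P80: r = 11.4; ranks 11–12 are 3.9, 4.3; interpolating gives 4.06.
Difference: 4.06 − 2.79 = 1.27.

1.27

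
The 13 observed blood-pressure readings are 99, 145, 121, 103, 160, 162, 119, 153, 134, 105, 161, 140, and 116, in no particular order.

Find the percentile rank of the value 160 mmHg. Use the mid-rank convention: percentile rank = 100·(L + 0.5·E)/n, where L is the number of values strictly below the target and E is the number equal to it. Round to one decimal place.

80.8

Sorted: 99, 103, 105, 116, 119, 121, 134, 140, 145, 153, 160, 161, 162.
Count below 160: L = 10; count equal: E = 1; n = 13.
Percentile rank = 100·(10 + 0.5·1)/13 = 100·10.5/13 = 80.77.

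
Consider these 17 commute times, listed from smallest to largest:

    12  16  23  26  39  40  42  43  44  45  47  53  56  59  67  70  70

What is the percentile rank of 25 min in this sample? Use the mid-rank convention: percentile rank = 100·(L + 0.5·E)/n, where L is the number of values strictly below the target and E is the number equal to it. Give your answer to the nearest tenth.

17.6

Count below 25: L = 3; count equal: E = 0; n = 17.
Percentile rank = 100·(3 + 0.5·0)/17 = 100·3/17 = 17.65.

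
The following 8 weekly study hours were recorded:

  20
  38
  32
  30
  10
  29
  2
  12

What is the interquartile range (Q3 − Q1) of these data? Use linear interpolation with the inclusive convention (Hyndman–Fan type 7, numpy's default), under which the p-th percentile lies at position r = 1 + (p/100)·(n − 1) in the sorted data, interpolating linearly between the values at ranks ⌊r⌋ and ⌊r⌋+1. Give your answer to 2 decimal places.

Sorted: 2, 10, 12, 20, 29, 30, 32, 38.
n = 8.
P25: r = 2.75; ranks 2–3 are 10, 12; interpolating gives 11.5.
P75: r = 6.25; ranks 6–7 are 30, 32; interpolating gives 30.5.
Difference: 30.5 − 11.5 = 19.

19.00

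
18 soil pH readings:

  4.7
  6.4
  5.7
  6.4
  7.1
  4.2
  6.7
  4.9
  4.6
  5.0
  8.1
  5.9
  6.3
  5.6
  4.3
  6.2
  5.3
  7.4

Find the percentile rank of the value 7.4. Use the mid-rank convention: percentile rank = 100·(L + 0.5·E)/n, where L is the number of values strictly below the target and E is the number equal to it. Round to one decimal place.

91.7

Sorted: 4.2, 4.3, 4.6, 4.7, 4.9, 5.0, 5.3, 5.6, 5.7, 5.9, 6.2, 6.3, 6.4, 6.4, 6.7, 7.1, 7.4, 8.1.
Count below 7.4: L = 16; count equal: E = 1; n = 18.
Percentile rank = 100·(16 + 0.5·1)/18 = 100·16.5/18 = 91.67.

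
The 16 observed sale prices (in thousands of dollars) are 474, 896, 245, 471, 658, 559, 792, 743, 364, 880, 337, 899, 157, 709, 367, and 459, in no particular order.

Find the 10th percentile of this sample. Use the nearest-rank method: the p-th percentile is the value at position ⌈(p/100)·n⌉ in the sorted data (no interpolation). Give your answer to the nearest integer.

Sorted: 157, 245, 337, 364, 367, 459, 471, 474, 559, 658, 709, 743, 792, 880, 896, 899.
n = 16.
Position = ⌈10/100 · 16⌉ = ⌈1.6⌉ = 2.
The value at rank 2 is 245.

245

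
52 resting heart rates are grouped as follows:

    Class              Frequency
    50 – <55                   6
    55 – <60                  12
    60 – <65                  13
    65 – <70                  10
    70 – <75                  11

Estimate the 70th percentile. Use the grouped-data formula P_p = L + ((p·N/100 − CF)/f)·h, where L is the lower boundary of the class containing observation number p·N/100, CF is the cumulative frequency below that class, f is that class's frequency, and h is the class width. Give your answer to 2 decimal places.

67.70

N = 52; target position k = 70/100 · 52 = 36.4.
Cumulative frequencies: 6, 18, 31, 41, 52.
Observation 36.4 falls in the class 65 – <70.
L = 65, CF = 31, f = 10, h = 5.
P70 = 65 + ((36.4 − 31)/10)·5 = 65 + 2.7 = 67.7.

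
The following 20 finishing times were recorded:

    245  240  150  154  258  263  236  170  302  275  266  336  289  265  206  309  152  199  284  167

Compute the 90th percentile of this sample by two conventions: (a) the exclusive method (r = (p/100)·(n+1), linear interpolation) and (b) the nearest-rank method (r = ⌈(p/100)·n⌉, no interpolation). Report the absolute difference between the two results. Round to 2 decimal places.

6.30

Sorted: 150, 152, 154, 167, 170, 199, 206, 236, 240, 245, 258, 263, 265, 266, 275, 284, 289, 302, 309, 336.
n = 20.
(a) r = 18.9; between ranks 18 (302) and 19 (309): 308.3.
(b) the nearest-rank method: rank 18 → 302.
|308.3 − 302| = 6.3.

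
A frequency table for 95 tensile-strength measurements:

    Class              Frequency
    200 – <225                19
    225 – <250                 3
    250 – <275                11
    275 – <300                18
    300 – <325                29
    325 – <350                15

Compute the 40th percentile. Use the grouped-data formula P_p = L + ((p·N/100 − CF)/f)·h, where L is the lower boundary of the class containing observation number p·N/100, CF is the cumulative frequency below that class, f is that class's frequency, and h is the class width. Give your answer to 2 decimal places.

281.94

N = 95; target position k = 40/100 · 95 = 38.
Cumulative frequencies: 19, 22, 33, 51, 80, 95.
Observation 38 falls in the class 275 – <300.
L = 275, CF = 33, f = 18, h = 25.
P40 = 275 + ((38 − 33)/18)·25 = 275 + 6.94444 = 281.944.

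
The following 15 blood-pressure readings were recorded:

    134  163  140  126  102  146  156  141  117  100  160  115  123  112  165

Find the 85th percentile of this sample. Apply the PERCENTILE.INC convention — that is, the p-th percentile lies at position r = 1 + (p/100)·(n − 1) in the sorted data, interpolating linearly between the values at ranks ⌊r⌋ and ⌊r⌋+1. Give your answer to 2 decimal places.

Sorted: 100, 102, 112, 115, 117, 123, 126, 134, 140, 141, 146, 156, 160, 163, 165.
n = 15.
r = 1 + (85/100)·(15 − 1) = 1 + 11.9 = 12.9.
Rank 12 is 156 and rank 13 is 160.
Interpolate: 156 + 0.9·(160 − 156) = 156 + 0.9·4 = 159.6.

159.60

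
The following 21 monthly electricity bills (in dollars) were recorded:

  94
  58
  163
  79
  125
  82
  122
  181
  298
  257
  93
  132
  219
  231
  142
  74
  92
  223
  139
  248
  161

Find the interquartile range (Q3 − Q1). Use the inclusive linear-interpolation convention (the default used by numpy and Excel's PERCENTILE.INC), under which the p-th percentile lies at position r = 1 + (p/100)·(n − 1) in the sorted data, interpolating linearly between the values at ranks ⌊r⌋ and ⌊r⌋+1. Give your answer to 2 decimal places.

126.00

Sorted: 58, 74, 79, 82, 92, 93, 94, 122, 125, 132, 139, 142, 161, 163, 181, 219, 223, 231, 248, 257, 298.
n = 21.
P25: r = 6 (integer) → 93.
P75: r = 16 (integer) → 219.
Difference: 219 − 93 = 126.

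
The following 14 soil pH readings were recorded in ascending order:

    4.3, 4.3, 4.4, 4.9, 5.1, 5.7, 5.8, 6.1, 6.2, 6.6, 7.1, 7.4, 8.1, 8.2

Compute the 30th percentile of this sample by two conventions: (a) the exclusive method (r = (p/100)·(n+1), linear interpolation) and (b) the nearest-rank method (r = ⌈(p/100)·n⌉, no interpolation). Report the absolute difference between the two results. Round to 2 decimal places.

n = 14.
(a) r = 4.5; between ranks 4 (4.9) and 5 (5.1): 5.
(b) the nearest-rank method: rank 5 → 5.1.
|5 − 5.1| = 0.1.

0.10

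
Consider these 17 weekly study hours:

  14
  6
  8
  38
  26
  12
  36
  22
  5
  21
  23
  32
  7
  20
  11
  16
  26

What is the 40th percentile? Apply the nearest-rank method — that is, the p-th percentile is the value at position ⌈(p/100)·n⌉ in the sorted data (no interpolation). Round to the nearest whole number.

Sorted: 5, 6, 7, 8, 11, 12, 14, 16, 20, 21, 22, 23, 26, 26, 32, 36, 38.
n = 17.
Position = ⌈40/100 · 17⌉ = ⌈6.8⌉ = 7.
The value at rank 7 is 14.

14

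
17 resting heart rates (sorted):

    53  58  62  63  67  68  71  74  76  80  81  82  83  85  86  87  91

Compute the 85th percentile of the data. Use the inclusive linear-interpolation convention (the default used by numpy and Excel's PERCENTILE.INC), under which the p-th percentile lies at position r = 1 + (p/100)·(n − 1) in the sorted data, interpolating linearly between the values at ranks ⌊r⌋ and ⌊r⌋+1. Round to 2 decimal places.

n = 17.
r = 1 + (85/100)·(17 − 1) = 1 + 13.6 = 14.6.
Rank 14 is 85 and rank 15 is 86.
Interpolate: 85 + 0.6·(86 − 85) = 85 + 0.6·1 = 85.6.

85.60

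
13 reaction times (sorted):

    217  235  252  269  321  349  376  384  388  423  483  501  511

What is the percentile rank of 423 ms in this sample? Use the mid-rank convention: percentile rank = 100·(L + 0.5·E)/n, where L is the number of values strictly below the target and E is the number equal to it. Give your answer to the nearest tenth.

Count below 423: L = 9; count equal: E = 1; n = 13.
Percentile rank = 100·(9 + 0.5·1)/13 = 100·9.5/13 = 73.08.

73.1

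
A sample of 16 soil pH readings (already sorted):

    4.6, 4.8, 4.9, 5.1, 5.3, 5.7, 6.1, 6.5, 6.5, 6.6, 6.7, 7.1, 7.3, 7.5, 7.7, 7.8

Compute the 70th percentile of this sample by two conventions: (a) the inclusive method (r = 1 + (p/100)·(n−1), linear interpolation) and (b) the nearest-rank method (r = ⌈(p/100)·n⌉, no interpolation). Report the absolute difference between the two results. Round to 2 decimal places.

0.20

n = 16.
(a) r = 11.5; between ranks 11 (6.7) and 12 (7.1): 6.9.
(b) the nearest-rank method: rank 12 → 7.1.
|6.9 − 7.1| = 0.2.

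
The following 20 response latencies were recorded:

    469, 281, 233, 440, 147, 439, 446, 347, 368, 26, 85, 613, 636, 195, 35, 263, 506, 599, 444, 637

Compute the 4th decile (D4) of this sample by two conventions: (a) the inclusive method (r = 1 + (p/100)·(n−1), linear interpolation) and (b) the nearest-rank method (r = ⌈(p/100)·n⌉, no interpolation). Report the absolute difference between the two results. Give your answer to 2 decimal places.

39.60

Sorted: 26, 35, 85, 147, 195, 233, 263, 281, 347, 368, 439, 440, 444, 446, 469, 506, 599, 613, 636, 637.
n = 20.
(a) r = 8.6; between ranks 8 (281) and 9 (347): 320.6.
(b) the nearest-rank method: rank 8 → 281.
|320.6 − 281| = 39.6.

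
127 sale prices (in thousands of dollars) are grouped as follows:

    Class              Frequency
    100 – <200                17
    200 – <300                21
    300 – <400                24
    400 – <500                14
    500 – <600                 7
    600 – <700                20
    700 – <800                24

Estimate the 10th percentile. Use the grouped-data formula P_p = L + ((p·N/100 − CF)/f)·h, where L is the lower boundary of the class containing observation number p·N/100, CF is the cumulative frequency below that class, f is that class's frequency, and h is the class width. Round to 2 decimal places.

N = 127; target position k = 10/100 · 127 = 12.7.
Cumulative frequencies: 17, 38, 62, 76, 83, 103, 127.
Observation 12.7 falls in the class 100 – <200.
L = 100, CF = 0, f = 17, h = 100.
P10 = 100 + ((12.7 − 0)/17)·100 = 100 + 74.7059 = 174.706.

174.71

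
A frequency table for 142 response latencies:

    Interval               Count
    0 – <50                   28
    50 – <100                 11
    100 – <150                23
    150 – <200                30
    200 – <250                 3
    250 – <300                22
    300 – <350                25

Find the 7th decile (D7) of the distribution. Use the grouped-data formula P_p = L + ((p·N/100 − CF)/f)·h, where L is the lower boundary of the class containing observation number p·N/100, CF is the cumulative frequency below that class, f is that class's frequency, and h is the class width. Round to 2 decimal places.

260.00

N = 142; target position k = 70/100 · 142 = 99.4.
Cumulative frequencies: 28, 39, 62, 92, 95, 117, 142.
Observation 99.4 falls in the class 250 – <300.
L = 250, CF = 95, f = 22, h = 50.
P70 = 250 + ((99.4 − 95)/22)·50 = 250 + 10 = 260.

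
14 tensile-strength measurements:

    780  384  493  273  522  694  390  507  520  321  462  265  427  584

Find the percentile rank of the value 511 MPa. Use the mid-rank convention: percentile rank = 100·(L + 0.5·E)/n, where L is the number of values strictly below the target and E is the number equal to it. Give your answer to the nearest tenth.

64.3

Sorted: 265, 273, 321, 384, 390, 427, 462, 493, 507, 520, 522, 584, 694, 780.
Count below 511: L = 9; count equal: E = 0; n = 14.
Percentile rank = 100·(9 + 0.5·0)/14 = 100·9/14 = 64.29.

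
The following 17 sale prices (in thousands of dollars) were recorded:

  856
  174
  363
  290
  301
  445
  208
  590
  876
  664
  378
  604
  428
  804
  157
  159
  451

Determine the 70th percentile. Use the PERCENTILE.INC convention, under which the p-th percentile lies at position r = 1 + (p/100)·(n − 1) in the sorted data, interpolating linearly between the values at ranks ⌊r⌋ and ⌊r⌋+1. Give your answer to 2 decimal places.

592.80

Sorted: 157, 159, 174, 208, 290, 301, 363, 378, 428, 445, 451, 590, 604, 664, 804, 856, 876.
n = 17.
r = 1 + (70/100)·(17 − 1) = 1 + 11.2 = 12.2.
Rank 12 is 590 and rank 13 is 604.
Interpolate: 590 + 0.2·(604 − 590) = 590 + 0.2·14 = 592.8.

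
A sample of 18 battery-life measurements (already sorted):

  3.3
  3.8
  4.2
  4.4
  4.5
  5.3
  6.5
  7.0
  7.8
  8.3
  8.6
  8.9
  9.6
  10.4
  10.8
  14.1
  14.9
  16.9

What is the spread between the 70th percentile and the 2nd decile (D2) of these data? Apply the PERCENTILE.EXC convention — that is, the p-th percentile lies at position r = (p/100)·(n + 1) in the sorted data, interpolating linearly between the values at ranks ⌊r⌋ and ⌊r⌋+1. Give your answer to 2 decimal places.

n = 18.
P20: r = 3.8; ranks 3–4 are 4.2, 4.4; interpolating gives 4.36.
P70: r = 13.3; ranks 13–14 are 9.6, 10.4; interpolating gives 9.84.
Difference: 9.84 − 4.36 = 5.48.

5.48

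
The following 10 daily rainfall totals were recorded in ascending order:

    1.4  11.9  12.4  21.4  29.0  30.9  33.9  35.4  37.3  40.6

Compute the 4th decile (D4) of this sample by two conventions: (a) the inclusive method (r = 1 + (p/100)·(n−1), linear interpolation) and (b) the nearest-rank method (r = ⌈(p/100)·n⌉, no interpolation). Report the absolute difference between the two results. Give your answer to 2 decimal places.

n = 10.
(a) r = 4.6; between ranks 4 (21.4) and 5 (29.0): 25.96.
(b) the nearest-rank method: rank 4 → 21.4.
|25.96 − 21.4| = 4.56.

4.56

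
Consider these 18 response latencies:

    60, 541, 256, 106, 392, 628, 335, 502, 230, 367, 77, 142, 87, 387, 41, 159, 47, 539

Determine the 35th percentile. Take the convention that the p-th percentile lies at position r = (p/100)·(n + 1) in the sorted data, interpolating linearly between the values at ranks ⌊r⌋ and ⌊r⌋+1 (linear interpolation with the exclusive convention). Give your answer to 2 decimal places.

129.40

Sorted: 41, 47, 60, 77, 87, 106, 142, 159, 230, 256, 335, 367, 387, 392, 502, 539, 541, 628.
n = 18.
r = (35/100)·(18 + 1) = 6.65.
Rank 6 is 106 and rank 7 is 142.
Interpolate: 106 + 0.65·(142 − 106) = 106 + 0.65·36 = 129.4.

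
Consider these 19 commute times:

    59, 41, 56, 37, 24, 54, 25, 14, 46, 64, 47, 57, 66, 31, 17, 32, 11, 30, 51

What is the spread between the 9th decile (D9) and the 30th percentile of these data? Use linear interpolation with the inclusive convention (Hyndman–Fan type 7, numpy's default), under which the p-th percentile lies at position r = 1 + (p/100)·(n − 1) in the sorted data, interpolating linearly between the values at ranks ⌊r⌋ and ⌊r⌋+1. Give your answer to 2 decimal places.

Sorted: 11, 14, 17, 24, 25, 30, 31, 32, 37, 41, 46, 47, 51, 54, 56, 57, 59, 64, 66.
n = 19.
P30: r = 6.4; ranks 6–7 are 30, 31; interpolating gives 30.4.
P90: r = 17.2; ranks 17–18 are 59, 64; interpolating gives 60.
Difference: 60 − 30.4 = 29.6.

29.60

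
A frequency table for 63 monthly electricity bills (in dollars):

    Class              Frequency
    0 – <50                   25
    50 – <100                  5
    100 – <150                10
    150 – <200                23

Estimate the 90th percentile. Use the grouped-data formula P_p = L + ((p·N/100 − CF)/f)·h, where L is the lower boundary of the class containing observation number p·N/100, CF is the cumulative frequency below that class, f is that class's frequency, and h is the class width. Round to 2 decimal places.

186.30

N = 63; target position k = 90/100 · 63 = 56.7.
Cumulative frequencies: 25, 30, 40, 63.
Observation 56.7 falls in the class 150 – <200.
L = 150, CF = 40, f = 23, h = 50.
P90 = 150 + ((56.7 − 40)/23)·50 = 150 + 36.3043 = 186.304.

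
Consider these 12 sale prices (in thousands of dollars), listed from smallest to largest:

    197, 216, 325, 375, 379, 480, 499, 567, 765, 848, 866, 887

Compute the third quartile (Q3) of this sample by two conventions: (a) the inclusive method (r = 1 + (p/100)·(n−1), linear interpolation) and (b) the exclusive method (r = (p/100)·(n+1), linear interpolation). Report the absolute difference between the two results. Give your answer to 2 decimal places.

41.50

n = 12.
(a) r = 9.25; between ranks 9 (765) and 10 (848): 785.75.
(b) r = 9.75; between ranks 9 (765) and 10 (848): 827.25.
|785.75 − 827.25| = 41.5.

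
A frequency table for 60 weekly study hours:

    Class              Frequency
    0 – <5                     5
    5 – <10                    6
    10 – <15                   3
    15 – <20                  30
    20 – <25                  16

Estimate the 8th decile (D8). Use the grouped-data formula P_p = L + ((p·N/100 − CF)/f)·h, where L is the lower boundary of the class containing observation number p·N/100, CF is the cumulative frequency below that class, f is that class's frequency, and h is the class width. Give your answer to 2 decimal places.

21.25

N = 60; target position k = 80/100 · 60 = 48.
Cumulative frequencies: 5, 11, 14, 44, 60.
Observation 48 falls in the class 20 – <25.
L = 20, CF = 44, f = 16, h = 5.
P80 = 20 + ((48 − 44)/16)·5 = 20 + 1.25 = 21.25.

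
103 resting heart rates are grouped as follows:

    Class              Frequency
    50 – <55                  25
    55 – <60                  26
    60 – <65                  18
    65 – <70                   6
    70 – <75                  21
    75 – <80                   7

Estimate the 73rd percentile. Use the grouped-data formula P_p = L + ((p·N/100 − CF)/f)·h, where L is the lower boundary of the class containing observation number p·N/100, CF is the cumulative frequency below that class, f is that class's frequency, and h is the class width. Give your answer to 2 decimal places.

N = 103; target position k = 73/100 · 103 = 75.19.
Cumulative frequencies: 25, 51, 69, 75, 96, 103.
Observation 75.19 falls in the class 70 – <75.
L = 70, CF = 75, f = 21, h = 5.
P73 = 70 + ((75.19 − 75)/21)·5 = 70 + 0.0452381 = 70.0452.

70.05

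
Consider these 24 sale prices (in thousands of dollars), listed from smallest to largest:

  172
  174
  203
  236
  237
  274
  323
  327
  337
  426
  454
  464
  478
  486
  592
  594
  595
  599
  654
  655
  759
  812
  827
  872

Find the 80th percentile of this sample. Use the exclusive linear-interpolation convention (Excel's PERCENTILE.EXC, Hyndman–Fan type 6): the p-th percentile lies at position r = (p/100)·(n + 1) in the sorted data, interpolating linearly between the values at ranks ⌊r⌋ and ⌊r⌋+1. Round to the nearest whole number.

n = 24.
r = (80/100)·(24 + 1) = 20.
r is an integer, so P80 is the value at rank 20: 655.

655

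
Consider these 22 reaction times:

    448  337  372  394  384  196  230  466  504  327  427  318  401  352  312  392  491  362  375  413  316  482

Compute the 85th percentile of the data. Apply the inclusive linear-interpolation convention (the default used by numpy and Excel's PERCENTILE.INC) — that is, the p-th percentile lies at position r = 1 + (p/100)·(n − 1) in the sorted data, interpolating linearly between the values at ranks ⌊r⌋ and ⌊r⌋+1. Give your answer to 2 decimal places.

463.30

Sorted: 196, 230, 312, 316, 318, 327, 337, 352, 362, 372, 375, 384, 392, 394, 401, 413, 427, 448, 466, 482, 491, 504.
n = 22.
r = 1 + (85/100)·(22 − 1) = 1 + 17.85 = 18.85.
Rank 18 is 448 and rank 19 is 466.
Interpolate: 448 + 0.85·(466 − 448) = 448 + 0.85·18 = 463.3.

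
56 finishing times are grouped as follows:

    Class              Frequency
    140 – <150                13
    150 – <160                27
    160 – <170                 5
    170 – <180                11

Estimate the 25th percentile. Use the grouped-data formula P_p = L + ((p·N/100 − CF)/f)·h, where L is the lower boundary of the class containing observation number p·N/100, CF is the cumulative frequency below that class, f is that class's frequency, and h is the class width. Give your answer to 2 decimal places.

N = 56; target position k = 25/100 · 56 = 14.
Cumulative frequencies: 13, 40, 45, 56.
Observation 14 falls in the class 150 – <160.
L = 150, CF = 13, f = 27, h = 10.
P25 = 150 + ((14 − 13)/27)·10 = 150 + 0.37037 = 150.37.

150.37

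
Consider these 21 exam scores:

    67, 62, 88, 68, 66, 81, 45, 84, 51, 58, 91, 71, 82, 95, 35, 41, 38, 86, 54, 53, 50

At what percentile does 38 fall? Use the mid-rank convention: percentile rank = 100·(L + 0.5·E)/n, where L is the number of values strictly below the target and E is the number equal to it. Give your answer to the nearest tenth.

7.1

Sorted: 35, 38, 41, 45, 50, 51, 53, 54, 58, 62, 66, 67, 68, 71, 81, 82, 84, 86, 88, 91, 95.
Count below 38: L = 1; count equal: E = 1; n = 21.
Percentile rank = 100·(1 + 0.5·1)/21 = 100·1.5/21 = 7.143.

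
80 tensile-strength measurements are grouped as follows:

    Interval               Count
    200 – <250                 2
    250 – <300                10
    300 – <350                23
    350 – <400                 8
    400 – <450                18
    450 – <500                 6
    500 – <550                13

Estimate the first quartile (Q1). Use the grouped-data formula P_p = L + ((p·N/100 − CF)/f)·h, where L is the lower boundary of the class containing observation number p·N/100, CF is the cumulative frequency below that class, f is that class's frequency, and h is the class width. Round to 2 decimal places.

317.39

N = 80; target position k = 25/100 · 80 = 20.
Cumulative frequencies: 2, 12, 35, 43, 61, 67, 80.
Observation 20 falls in the class 300 – <350.
L = 300, CF = 12, f = 23, h = 50.
P25 = 300 + ((20 − 12)/23)·50 = 300 + 17.3913 = 317.391.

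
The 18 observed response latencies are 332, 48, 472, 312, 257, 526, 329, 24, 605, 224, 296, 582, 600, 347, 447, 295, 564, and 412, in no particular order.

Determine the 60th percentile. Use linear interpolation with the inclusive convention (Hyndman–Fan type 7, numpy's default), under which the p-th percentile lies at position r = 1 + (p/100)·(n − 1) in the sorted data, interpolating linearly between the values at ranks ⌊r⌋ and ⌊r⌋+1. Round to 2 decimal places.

Sorted: 24, 48, 224, 257, 295, 296, 312, 329, 332, 347, 412, 447, 472, 526, 564, 582, 600, 605.
n = 18.
r = 1 + (60/100)·(18 − 1) = 1 + 10.2 = 11.2.
Rank 11 is 412 and rank 12 is 447.
Interpolate: 412 + 0.2·(447 − 412) = 412 + 0.2·35 = 419.

419.00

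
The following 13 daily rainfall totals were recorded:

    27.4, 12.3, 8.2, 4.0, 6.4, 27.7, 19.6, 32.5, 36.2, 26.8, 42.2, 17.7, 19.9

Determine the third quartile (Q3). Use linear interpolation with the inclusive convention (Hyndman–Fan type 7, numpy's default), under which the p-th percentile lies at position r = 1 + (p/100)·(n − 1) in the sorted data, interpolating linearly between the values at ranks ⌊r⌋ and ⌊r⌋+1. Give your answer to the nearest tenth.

Sorted: 4.0, 6.4, 8.2, 12.3, 17.7, 19.6, 19.9, 26.8, 27.4, 27.7, 32.5, 36.2, 42.2.
n = 13.
r = 1 + (75/100)·(13 − 1) = 1 + 9 = 10.
r is an integer, so P75 is the value at rank 10: 27.7.

27.7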